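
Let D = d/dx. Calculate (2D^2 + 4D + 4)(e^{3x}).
34 e^{3 x}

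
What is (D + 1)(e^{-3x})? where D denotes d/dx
- 2 e^{- 3 x}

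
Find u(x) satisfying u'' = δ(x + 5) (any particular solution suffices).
\frac{|x + 5|}{2}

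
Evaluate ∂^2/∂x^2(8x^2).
16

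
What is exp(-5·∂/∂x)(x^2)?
x^{2} - 10 x + 25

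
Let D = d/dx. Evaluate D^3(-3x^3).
-18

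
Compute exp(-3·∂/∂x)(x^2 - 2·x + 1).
x^{2} - 8 x + 16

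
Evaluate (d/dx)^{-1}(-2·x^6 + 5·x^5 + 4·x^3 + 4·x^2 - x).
- \frac{2 x^{7}}{7} + \frac{5 x^{6}}{6} + x^{4} + \frac{4 x^{3}}{3} - \frac{x^{2}}{2}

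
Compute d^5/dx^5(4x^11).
221760 x^{6}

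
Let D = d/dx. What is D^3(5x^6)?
600 x^{3}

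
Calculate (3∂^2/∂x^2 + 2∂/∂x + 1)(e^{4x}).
57 e^{4 x}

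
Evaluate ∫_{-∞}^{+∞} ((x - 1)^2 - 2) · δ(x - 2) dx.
-1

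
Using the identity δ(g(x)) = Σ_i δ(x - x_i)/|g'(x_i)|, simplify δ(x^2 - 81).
\frac{\delta(x - 9) + \delta(x + 9)}{18}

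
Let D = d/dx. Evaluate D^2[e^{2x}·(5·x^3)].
10 x \left(2 x^{2} + 6 x + 3\right) e^{2 x}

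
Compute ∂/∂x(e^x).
e^{x}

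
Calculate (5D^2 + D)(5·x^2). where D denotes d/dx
10 x + 50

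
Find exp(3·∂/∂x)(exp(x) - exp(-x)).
2 \sinh{\left(x + 3 \right)}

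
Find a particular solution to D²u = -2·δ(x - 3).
-|x - 3|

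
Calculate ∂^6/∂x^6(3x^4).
0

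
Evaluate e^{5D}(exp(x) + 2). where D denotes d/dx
e^{x + 5} + 2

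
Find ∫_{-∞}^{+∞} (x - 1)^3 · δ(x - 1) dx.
0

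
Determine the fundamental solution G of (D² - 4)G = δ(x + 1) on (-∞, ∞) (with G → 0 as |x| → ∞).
-\frac{e^{-2|x + 1|}}{4}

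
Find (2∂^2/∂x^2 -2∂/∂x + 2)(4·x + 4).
8 x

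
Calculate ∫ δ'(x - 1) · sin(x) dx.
- \cos{\left(1 \right)}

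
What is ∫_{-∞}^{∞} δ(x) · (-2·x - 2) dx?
-2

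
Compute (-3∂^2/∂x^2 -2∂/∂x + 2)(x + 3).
2 x + 4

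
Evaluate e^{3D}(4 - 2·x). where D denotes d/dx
- 2 x - 2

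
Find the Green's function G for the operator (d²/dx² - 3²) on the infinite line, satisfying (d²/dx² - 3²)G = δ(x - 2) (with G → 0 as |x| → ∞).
-\frac{e^{-3|x - 2|}}{6}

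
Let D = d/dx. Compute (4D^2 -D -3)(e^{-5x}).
102 e^{- 5 x}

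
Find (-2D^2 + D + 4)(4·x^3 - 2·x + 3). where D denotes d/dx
16 x^{3} + 12 x^{2} - 56 x + 10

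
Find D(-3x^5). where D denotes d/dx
- 15 x^{4}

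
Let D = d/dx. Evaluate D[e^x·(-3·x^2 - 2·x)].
\left(- 3 x^{2} - 8 x - 2\right) e^{x}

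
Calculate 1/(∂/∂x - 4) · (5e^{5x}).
5 e^{5 x}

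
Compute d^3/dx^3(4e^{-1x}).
- 4 e^{- x}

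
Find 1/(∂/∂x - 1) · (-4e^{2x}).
- 4 e^{2 x}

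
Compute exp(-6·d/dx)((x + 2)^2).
x^{2} - 8 x + 16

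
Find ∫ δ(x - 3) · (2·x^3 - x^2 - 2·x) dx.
39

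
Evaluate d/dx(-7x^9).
- 63 x^{8}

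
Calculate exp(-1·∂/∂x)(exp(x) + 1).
e^{x - 1} + 1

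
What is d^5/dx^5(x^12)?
95040 x^{7}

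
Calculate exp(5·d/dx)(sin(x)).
\sin{\left(x + 5 \right)}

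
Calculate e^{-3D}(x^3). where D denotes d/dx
x^{3} - 9 x^{2} + 27 x - 27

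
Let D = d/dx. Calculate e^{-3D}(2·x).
2 x - 6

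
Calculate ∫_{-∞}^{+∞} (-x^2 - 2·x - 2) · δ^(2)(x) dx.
-2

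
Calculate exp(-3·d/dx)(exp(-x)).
e^{3 - x}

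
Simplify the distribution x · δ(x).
0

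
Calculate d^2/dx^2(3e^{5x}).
75 e^{5 x}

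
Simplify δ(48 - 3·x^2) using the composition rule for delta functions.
\frac{\delta(x - 4) + \delta(x + 4)}{24}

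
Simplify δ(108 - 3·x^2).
\frac{\delta(x - 6) + \delta(x + 6)}{36}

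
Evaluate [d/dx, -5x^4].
- 20 x^{3}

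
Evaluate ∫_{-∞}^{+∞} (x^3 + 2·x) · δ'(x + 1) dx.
-5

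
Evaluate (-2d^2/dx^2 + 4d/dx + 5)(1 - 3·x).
- 15 x - 7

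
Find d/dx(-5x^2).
- 10 x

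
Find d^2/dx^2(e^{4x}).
16 e^{4 x}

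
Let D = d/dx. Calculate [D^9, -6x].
-54D^{8}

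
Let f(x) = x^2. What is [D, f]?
2 x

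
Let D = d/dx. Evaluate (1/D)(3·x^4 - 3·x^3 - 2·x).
\frac{3 x^{5}}{5} - \frac{3 x^{4}}{4} - x^{2}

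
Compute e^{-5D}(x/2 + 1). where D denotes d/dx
\frac{x}{2} - \frac{3}{2}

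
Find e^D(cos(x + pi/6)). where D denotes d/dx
\cos{\left(x + \frac{\pi}{6} + 1 \right)}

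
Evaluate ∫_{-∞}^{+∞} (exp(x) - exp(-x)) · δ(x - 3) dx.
2 \sinh{\left(3 \right)}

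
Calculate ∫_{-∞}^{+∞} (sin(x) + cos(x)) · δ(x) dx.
1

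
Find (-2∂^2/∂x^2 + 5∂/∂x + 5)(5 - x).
20 - 5 x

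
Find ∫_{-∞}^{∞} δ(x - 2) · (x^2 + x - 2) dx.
4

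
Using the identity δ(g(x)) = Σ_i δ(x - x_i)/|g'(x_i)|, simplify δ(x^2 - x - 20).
\frac{\delta(x + 4) + \delta(x - 5)}{9}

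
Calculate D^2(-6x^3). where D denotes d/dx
- 36 x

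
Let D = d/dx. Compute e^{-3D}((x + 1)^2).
x^{2} - 4 x + 4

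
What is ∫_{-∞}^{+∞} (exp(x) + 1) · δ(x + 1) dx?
e^{-1} + 1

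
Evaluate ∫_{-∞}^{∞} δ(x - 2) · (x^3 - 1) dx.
7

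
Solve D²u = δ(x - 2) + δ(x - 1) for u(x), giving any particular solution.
\frac{|x - 2|}{2} + \frac{|x - 1|}{2}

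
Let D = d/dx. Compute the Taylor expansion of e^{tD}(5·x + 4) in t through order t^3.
5 t + 5 x + 4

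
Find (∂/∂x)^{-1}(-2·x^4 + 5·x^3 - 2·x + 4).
- \frac{2 x^{5}}{5} + \frac{5 x^{4}}{4} - x^{2} + 4 x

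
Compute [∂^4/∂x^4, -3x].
-12\frac{d^{3}}{dx^{3}}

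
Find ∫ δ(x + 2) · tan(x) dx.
- \tan{\left(2 \right)}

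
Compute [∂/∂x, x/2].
\frac{1}{2}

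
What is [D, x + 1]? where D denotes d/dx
1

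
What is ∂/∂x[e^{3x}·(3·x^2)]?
3 x \left(3 x + 2\right) e^{3 x}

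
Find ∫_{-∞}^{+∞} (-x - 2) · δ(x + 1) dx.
-1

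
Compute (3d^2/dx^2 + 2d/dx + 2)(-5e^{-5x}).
- 335 e^{- 5 x}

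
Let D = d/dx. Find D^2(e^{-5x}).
25 e^{- 5 x}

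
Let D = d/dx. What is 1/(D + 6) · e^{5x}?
\frac{e^{5 x}}{11}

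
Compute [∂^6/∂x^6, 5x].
30\frac{d^{5}}{dx^{5}}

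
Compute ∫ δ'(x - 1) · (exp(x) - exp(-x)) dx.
- 2 \cosh{\left(1 \right)}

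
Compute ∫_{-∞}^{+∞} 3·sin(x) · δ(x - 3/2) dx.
3 \sin{\left(\frac{3}{2} \right)}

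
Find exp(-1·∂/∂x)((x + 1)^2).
x^{2}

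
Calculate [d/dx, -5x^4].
- 20 x^{3}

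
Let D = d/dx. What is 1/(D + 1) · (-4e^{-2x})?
4 e^{- 2 x}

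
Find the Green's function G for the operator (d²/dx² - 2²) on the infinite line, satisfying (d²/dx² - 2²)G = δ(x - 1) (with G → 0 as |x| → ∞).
-\frac{e^{-2|x - 1|}}{4}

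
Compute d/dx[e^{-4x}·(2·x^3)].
x^{2} \left(6 - 8 x\right) e^{- 4 x}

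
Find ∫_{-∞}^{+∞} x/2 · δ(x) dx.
0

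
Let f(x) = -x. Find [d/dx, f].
-1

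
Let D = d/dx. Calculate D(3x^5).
15 x^{4}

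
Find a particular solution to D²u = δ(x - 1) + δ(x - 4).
\frac{|x - 1|}{2} + \frac{|x - 4|}{2}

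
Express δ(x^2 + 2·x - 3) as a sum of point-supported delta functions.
\frac{\delta(x - 1) + \delta(x + 3)}{4}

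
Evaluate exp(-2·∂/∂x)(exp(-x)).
e^{2 - x}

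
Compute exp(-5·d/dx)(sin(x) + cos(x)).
\sqrt{2} \cos{\left(- x + \frac{\pi}{4} + 5 \right)}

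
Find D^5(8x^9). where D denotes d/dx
120960 x^{4}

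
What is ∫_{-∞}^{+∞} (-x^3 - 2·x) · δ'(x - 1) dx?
5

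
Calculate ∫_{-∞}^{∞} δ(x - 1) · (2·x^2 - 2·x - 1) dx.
-1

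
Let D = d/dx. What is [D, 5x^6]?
30 x^{5}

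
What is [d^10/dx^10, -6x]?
-60\frac{d^{9}}{dx^{9}}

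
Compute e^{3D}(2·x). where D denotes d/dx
2 x + 6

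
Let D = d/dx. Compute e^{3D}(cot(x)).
\cot{\left(x + 3 \right)}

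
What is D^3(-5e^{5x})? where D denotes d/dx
- 625 e^{5 x}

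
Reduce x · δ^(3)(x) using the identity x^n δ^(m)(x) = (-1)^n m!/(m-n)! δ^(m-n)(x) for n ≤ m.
-3\delta^{(2)}(x)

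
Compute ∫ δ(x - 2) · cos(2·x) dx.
\cos{\left(4 \right)}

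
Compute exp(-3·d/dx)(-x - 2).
1 - x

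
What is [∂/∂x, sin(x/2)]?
\frac{\cos{\left(\frac{x}{2} \right)}}{2}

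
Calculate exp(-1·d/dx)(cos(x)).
\cos{\left(x - 1 \right)}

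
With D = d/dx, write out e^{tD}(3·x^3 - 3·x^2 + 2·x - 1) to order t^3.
3 t^{3} + t^{2} \left(9 x - 3\right) + t \left(9 x^{2} - 6 x + 2\right) + 3 x^{3} - 3 x^{2} + 2 x - 1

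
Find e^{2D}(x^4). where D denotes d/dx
x^{4} + 8 x^{3} + 24 x^{2} + 32 x + 16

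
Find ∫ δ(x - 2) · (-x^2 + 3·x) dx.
2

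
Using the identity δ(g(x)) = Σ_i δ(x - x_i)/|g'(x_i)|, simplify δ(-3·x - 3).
\frac{\delta(x + 1)}{3}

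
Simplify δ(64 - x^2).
\frac{\delta(x - 8) + \delta(x + 8)}{16}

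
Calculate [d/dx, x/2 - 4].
\frac{1}{2}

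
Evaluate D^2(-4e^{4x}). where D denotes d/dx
- 64 e^{4 x}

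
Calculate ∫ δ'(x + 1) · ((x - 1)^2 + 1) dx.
4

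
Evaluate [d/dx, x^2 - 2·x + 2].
2 x - 2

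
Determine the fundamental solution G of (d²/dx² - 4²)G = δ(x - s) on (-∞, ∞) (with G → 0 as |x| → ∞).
-\frac{e^{-4|x-s|}}{8}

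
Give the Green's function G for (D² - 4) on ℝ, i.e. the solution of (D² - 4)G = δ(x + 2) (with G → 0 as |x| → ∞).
-\frac{e^{-2|x + 2|}}{4}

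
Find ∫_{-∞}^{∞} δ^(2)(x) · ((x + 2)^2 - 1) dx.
2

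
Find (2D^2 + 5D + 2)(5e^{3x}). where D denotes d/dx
175 e^{3 x}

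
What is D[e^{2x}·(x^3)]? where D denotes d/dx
x^{2} \left(2 x + 3\right) e^{2 x}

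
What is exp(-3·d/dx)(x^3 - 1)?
x^{3} - 9 x^{2} + 27 x - 28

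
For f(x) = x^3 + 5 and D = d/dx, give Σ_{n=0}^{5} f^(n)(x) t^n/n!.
t^{3} + 3 t^{2} x + 3 t x^{2} + x^{3} + 5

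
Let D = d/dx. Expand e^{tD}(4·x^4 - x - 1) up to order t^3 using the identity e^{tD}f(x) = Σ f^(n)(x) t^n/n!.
16 t^{3} x + 24 t^{2} x^{2} + t \left(16 x^{3} - 1\right) + 4 x^{4} - x - 1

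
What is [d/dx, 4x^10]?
40 x^{9}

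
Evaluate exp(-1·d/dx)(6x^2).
6 x^{2} - 12 x + 6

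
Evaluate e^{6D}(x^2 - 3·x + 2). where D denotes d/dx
x^{2} + 9 x + 20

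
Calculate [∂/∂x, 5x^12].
60 x^{11}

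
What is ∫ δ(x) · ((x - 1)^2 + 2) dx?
3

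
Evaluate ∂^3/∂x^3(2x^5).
120 x^{2}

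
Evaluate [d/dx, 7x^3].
21 x^{2}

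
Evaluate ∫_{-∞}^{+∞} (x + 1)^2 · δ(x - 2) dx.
9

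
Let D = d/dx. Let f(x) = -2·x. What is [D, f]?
-2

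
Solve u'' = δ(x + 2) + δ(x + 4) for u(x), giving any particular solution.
\frac{|x + 2|}{2} + \frac{|x + 4|}{2}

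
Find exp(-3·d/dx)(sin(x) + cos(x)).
\sqrt{2} \cos{\left(- x + \frac{\pi}{4} + 3 \right)}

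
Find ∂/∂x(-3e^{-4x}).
12 e^{- 4 x}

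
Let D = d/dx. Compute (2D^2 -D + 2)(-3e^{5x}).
- 141 e^{5 x}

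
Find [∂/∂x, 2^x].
2^{x} \log{\left(2 \right)}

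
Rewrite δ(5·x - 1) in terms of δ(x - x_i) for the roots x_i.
\frac{\delta(x - 1/5)}{5}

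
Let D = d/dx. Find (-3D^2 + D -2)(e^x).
- 4 e^{x}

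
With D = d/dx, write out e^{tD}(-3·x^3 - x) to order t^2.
- 9 t^{2} x - t \left(9 x^{2} + 1\right) - 3 x^{3} - x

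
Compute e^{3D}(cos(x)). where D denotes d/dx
\cos{\left(x + 3 \right)}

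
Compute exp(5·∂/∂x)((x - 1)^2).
x^{2} + 8 x + 16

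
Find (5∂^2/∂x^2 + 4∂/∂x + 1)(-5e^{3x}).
- 290 e^{3 x}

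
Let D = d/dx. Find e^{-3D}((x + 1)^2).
x^{2} - 4 x + 4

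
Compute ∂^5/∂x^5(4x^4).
0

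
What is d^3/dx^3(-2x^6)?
- 240 x^{3}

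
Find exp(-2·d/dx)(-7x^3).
- 7 x^{3} + 42 x^{2} - 84 x + 56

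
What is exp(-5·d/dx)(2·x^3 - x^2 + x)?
2 x^{3} - 31 x^{2} + 161 x - 280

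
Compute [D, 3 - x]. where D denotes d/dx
-1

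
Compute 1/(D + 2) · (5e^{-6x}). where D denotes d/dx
- \frac{5 e^{- 6 x}}{4}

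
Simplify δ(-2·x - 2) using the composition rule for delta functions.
\frac{\delta(x + 1)}{2}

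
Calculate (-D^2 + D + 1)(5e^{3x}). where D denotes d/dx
- 25 e^{3 x}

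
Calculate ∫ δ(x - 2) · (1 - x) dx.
-1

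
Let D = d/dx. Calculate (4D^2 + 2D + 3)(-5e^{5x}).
- 565 e^{5 x}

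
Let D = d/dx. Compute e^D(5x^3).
5 x^{3} + 15 x^{2} + 15 x + 5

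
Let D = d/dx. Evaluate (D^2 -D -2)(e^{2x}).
0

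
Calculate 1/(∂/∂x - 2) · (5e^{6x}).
\frac{5 e^{6 x}}{4}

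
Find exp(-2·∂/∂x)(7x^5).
7 x^{5} - 70 x^{4} + 280 x^{3} - 560 x^{2} + 560 x - 224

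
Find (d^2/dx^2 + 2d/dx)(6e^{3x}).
90 e^{3 x}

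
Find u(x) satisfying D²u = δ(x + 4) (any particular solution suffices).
\frac{|x + 4|}{2}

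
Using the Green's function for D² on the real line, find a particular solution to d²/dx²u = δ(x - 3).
\frac{|x - 3|}{2}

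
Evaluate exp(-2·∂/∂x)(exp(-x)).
e^{2 - x}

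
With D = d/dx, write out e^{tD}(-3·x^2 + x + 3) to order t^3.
- 3 t^{2} - t \left(6 x - 1\right) - 3 x^{2} + x + 3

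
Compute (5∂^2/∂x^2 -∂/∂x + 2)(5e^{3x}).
220 e^{3 x}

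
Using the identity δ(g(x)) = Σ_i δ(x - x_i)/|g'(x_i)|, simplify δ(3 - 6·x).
\frac{\delta(x - 1/2)}{6}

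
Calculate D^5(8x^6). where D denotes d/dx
5760 x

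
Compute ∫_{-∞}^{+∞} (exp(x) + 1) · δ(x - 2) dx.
1 + e^{2}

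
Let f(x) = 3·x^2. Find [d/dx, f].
6 x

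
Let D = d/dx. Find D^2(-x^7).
- 42 x^{5}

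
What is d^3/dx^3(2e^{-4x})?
- 128 e^{- 4 x}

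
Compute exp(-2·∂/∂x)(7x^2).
7 x^{2} - 28 x + 28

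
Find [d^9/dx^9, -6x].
-54\frac{d^{8}}{dx^{8}}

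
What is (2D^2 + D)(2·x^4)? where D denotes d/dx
8 x^{2} \left(x + 6\right)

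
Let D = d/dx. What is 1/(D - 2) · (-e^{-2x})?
\frac{e^{- 2 x}}{4}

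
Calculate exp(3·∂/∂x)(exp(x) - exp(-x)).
2 \sinh{\left(x + 3 \right)}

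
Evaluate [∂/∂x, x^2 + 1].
2 x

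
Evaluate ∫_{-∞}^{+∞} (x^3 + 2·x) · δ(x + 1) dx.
-3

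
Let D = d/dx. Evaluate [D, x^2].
2 x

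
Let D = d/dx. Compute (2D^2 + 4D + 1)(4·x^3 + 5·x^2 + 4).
4 x^{3} + 53 x^{2} + 88 x + 24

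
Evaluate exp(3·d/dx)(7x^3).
7 x^{3} + 63 x^{2} + 189 x + 189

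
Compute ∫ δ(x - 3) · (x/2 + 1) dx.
\frac{5}{2}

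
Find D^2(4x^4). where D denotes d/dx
48 x^{2}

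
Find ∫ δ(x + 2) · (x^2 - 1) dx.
3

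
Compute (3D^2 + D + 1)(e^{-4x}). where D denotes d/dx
45 e^{- 4 x}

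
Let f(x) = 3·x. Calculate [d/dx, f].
3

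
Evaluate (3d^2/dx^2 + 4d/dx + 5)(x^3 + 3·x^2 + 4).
5 x^{3} + 27 x^{2} + 42 x + 38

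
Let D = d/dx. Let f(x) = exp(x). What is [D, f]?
e^{x}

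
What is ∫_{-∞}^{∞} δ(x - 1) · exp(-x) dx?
e^{-1}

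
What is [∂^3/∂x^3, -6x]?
-18\frac{d^{2}}{dx^{2}}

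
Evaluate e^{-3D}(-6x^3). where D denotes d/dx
- 6 x^{3} + 54 x^{2} - 162 x + 162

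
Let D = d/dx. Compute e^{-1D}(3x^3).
3 x^{3} - 9 x^{2} + 9 x - 3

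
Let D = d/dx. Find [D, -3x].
-3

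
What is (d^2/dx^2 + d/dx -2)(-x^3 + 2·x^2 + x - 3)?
2 x^{3} - 7 x^{2} - 4 x + 11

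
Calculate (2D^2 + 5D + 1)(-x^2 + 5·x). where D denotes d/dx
- x^{2} - 5 x + 21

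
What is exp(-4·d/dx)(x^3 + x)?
x^{3} - 12 x^{2} + 49 x - 68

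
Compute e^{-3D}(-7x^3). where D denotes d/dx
- 7 x^{3} + 63 x^{2} - 189 x + 189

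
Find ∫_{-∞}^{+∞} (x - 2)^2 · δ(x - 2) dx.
0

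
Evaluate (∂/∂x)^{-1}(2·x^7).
\frac{x^{8}}{4}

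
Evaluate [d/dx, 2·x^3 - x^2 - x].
6 x^{2} - 2 x - 1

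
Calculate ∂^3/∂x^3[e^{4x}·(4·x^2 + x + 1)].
\left(256 x^{2} + 448 x + 208\right) e^{4 x}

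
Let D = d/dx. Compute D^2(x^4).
12 x^{2}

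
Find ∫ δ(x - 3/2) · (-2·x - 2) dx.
-5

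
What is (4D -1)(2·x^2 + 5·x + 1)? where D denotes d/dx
- 2 x^{2} + 11 x + 19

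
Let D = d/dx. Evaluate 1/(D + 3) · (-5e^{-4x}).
5 e^{- 4 x}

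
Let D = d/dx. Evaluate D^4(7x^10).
35280 x^{6}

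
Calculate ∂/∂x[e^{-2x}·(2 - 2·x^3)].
2 \left(2 x^{3} - 3 x^{2} - 2\right) e^{- 2 x}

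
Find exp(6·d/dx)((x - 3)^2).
x^{2} + 6 x + 9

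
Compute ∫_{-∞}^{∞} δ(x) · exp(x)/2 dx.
\frac{1}{2}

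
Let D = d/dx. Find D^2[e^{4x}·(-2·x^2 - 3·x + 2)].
\left(- 32 x^{2} - 80 x + 4\right) e^{4 x}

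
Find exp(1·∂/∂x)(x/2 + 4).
\frac{x}{2} + \frac{9}{2}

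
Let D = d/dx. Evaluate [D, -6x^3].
- 18 x^{2}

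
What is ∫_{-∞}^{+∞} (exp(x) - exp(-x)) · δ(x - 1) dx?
2 \sinh{\left(1 \right)}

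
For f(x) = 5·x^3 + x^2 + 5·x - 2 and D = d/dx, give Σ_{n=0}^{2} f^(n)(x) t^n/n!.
t^{2} \left(15 x + 1\right) + t \left(15 x^{2} + 2 x + 5\right) + 5 x^{3} + x^{2} + 5 x - 2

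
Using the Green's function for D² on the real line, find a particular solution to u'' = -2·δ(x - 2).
-|x - 2|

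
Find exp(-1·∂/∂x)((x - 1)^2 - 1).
x^{2} - 4 x + 3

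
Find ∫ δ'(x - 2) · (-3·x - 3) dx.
3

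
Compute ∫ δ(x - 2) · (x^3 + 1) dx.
9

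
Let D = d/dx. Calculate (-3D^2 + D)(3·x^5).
15 x^{3} \left(x - 12\right)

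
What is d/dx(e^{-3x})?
- 3 e^{- 3 x}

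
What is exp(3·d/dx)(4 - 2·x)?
- 2 x - 2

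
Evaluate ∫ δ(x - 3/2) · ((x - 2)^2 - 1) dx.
- \frac{3}{4}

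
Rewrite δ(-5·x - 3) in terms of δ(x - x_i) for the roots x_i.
\frac{\delta(x + 3/5)}{5}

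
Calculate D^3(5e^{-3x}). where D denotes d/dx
- 135 e^{- 3 x}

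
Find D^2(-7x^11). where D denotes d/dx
- 770 x^{9}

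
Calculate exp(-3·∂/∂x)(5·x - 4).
5 x - 19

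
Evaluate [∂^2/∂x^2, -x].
-2\frac{d}{dx}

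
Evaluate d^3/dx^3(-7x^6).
- 840 x^{3}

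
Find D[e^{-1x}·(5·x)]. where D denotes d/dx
5 \left(1 - x\right) e^{- x}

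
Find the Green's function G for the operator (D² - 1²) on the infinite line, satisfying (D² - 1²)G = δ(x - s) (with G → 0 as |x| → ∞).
-\frac{e^{-|x-s|}}{2}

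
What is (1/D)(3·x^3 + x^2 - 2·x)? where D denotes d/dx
\frac{3 x^{4}}{4} + \frac{x^{3}}{3} - x^{2}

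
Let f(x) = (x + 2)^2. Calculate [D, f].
2 x + 4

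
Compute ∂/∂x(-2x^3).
- 6 x^{2}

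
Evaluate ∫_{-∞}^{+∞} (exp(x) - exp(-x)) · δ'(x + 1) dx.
- 2 \cosh{\left(1 \right)}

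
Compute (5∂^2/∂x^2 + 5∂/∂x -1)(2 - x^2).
x^{2} - 10 x - 12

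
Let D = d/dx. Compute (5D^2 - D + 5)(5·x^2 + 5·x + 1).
25 x^{2} + 15 x + 50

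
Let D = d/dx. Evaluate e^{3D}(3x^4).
3 x^{4} + 36 x^{3} + 162 x^{2} + 324 x + 243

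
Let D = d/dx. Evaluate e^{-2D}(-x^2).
- x^{2} + 4 x - 4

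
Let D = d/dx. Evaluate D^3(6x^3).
36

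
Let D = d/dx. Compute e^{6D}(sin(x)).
\sin{\left(x + 6 \right)}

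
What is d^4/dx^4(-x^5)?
- 120 x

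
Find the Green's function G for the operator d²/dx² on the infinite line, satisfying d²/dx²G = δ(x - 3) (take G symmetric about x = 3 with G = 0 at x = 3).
\frac{|x - 3|}{2}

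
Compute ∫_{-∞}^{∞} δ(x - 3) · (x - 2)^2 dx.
1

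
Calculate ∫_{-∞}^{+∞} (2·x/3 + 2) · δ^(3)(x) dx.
0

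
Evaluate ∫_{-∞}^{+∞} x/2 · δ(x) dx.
0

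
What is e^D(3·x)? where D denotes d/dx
3 x + 3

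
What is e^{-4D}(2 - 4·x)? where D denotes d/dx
18 - 4 x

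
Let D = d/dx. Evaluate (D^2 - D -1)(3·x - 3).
- 3 x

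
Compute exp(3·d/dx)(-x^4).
- x^{4} - 12 x^{3} - 54 x^{2} - 108 x - 81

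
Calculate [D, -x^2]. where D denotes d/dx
- 2 x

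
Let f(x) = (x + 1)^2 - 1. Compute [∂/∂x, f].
2 x + 2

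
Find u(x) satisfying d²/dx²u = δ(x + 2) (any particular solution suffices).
\frac{|x + 2|}{2}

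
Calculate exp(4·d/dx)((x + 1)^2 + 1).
x^{2} + 10 x + 26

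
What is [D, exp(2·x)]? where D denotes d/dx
2 e^{2 x}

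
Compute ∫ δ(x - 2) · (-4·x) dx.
-8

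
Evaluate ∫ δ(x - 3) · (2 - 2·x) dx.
-4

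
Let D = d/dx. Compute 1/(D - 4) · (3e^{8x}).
\frac{3 e^{8 x}}{4}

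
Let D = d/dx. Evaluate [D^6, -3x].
-18D^{5}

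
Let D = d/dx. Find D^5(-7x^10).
- 211680 x^{5}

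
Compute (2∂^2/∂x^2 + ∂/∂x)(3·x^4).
12 x^{2} \left(x + 6\right)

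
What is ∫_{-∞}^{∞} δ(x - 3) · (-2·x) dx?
-6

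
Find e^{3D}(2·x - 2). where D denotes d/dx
2 x + 4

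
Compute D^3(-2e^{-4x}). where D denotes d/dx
128 e^{- 4 x}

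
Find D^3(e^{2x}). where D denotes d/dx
8 e^{2 x}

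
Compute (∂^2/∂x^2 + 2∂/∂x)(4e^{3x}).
60 e^{3 x}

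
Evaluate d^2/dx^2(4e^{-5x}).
100 e^{- 5 x}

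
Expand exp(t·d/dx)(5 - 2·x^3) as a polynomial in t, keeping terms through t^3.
- 2 t^{3} - 6 t^{2} x - 6 t x^{2} - 2 x^{3} + 5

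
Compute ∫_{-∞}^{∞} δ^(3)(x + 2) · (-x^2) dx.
0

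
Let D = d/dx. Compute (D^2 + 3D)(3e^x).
12 e^{x}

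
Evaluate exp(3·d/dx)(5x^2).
5 x^{2} + 30 x + 45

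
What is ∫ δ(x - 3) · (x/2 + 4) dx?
\frac{11}{2}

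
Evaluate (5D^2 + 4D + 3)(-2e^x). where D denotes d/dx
- 24 e^{x}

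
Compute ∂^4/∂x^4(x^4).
24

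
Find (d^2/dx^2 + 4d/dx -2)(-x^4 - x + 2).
2 x^{4} - 16 x^{3} - 12 x^{2} + 2 x - 8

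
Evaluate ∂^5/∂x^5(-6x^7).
- 15120 x^{2}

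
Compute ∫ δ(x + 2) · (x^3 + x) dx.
-10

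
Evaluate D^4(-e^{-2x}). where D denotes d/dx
- 16 e^{- 2 x}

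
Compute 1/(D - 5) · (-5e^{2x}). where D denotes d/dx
\frac{5 e^{2 x}}{3}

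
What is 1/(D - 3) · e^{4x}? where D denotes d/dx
e^{4 x}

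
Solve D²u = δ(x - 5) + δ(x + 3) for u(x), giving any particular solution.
\frac{|x - 5|}{2} + \frac{|x + 3|}{2}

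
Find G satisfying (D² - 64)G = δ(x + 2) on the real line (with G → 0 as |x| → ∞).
-\frac{e^{-8|x + 2|}}{16}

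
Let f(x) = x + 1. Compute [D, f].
1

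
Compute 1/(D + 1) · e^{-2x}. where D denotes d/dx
- e^{- 2 x}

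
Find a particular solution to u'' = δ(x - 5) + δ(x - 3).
\frac{|x - 5|}{2} + \frac{|x - 3|}{2}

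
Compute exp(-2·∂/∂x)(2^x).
2^{x - 2}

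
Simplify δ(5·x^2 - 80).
\frac{\delta(x - 4) + \delta(x + 4)}{40}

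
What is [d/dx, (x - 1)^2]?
2 x - 2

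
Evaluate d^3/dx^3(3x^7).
630 x^{4}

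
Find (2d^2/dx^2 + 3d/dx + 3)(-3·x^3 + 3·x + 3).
- 9 x^{3} - 27 x^{2} - 27 x + 18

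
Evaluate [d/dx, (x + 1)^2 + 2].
2 x + 2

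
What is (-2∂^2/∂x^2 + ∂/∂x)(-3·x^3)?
9 x \left(4 - x\right)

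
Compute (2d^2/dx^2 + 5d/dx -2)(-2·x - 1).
4 x - 8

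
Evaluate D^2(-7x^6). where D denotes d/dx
- 210 x^{4}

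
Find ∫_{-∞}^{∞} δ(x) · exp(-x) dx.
1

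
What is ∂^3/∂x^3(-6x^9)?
- 3024 x^{6}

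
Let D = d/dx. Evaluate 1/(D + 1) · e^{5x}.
\frac{e^{5 x}}{6}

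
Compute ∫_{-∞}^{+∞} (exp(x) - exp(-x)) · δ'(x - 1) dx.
- 2 \cosh{\left(1 \right)}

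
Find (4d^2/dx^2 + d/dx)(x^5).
5 x^{3} \left(x + 16\right)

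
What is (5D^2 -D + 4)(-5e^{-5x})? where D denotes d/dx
- 670 e^{- 5 x}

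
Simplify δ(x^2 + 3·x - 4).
\frac{\delta(x + 4) + \delta(x - 1)}{5}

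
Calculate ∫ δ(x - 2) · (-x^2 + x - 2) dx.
-4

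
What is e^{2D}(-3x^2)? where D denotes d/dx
- 3 x^{2} - 12 x - 12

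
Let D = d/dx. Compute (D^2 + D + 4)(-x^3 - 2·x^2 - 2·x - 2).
- 4 x^{3} - 11 x^{2} - 18 x - 14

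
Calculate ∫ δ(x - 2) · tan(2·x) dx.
\tan{\left(4 \right)}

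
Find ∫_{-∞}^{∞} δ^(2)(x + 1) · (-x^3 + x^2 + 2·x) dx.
8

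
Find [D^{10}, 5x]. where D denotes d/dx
50D^{9}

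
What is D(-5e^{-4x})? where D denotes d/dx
20 e^{- 4 x}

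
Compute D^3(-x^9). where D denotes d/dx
- 504 x^{6}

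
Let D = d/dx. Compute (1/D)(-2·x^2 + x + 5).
- \frac{2 x^{3}}{3} + \frac{x^{2}}{2} + 5 x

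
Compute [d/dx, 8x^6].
48 x^{5}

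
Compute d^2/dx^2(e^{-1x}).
e^{- x}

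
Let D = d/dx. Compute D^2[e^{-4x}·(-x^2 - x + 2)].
2 \left(19 - 8 x^{2}\right) e^{- 4 x}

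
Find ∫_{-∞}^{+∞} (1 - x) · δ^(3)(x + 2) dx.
0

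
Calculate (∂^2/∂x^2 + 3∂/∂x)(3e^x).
12 e^{x}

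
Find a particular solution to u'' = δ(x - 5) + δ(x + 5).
\frac{|x - 5|}{2} + \frac{|x + 5|}{2}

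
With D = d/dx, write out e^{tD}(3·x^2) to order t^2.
3 t^{2} + 6 t x + 3 x^{2}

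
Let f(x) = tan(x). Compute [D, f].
\frac{1}{\cos^{2}{\left(x \right)}}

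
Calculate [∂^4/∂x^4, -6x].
-24\frac{d^{3}}{dx^{3}}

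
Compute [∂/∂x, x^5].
5 x^{4}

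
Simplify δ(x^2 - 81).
\frac{\delta(x - 9) + \delta(x + 9)}{18}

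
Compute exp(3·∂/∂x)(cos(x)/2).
\frac{\cos{\left(x + 3 \right)}}{2}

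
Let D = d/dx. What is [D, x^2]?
2 x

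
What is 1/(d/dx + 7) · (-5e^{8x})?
- \frac{e^{8 x}}{3}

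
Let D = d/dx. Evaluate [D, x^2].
2 x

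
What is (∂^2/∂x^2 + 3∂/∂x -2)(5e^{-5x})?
40 e^{- 5 x}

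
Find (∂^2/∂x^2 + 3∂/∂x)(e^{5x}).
40 e^{5 x}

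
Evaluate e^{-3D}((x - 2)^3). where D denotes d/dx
x^{3} - 15 x^{2} + 75 x - 125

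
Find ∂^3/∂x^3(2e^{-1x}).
- 2 e^{- x}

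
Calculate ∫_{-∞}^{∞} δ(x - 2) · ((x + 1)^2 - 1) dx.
8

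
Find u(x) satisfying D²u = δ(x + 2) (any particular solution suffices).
\frac{|x + 2|}{2}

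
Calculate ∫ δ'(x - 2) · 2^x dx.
- \log{\left(16 \right)}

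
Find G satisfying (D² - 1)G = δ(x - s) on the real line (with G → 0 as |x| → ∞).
-\frac{e^{-|x-s|}}{2}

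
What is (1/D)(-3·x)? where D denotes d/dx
- \frac{3 x^{2}}{2}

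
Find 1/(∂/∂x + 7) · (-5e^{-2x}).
- e^{- 2 x}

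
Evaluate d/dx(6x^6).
36 x^{5}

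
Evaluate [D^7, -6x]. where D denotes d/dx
-42D^{6}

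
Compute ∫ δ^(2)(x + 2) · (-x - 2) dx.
0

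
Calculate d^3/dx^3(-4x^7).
- 840 x^{4}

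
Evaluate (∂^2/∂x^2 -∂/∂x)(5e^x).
0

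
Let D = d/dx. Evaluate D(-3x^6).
- 18 x^{5}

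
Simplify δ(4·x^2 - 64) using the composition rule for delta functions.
\frac{\delta(x - 4) + \delta(x + 4)}{32}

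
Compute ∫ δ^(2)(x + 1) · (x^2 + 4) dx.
2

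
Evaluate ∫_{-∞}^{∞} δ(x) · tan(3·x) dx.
0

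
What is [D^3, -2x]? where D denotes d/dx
-6D^{2}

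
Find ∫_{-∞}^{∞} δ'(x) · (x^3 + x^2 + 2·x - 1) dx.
-2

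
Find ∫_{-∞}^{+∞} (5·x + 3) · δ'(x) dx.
-5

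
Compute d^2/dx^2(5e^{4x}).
80 e^{4 x}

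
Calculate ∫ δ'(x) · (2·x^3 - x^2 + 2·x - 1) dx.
-2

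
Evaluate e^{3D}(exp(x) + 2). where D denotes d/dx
e^{x + 3} + 2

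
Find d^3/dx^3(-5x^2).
0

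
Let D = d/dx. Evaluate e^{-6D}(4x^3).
4 x^{3} - 72 x^{2} + 432 x - 864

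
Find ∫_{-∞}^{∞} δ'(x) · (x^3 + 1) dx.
0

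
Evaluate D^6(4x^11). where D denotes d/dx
1330560 x^{5}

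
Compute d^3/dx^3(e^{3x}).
27 e^{3 x}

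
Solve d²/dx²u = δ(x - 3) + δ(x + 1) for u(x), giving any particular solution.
\frac{|x - 3|}{2} + \frac{|x + 1|}{2}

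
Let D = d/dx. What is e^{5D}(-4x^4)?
- 4 x^{4} - 80 x^{3} - 600 x^{2} - 2000 x - 2500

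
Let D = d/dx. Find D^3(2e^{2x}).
16 e^{2 x}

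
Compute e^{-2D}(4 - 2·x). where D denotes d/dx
8 - 2 x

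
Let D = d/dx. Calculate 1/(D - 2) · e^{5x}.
\frac{e^{5 x}}{3}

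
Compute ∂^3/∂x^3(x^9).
504 x^{6}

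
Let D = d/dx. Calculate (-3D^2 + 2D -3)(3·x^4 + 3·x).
- 9 x^{4} + 24 x^{3} - 108 x^{2} - 9 x + 6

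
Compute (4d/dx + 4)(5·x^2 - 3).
20 x^{2} + 40 x - 12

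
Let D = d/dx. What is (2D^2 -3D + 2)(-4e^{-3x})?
- 116 e^{- 3 x}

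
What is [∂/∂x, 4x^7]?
28 x^{6}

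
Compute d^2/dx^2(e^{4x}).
16 e^{4 x}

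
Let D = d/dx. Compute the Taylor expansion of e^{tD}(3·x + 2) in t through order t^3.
3 t + 3 x + 2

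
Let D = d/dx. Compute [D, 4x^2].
8 x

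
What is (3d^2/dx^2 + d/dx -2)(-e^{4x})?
- 50 e^{4 x}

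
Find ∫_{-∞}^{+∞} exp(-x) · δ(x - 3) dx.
e^{-3}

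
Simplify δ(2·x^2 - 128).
\frac{\delta(x - 8) + \delta(x + 8)}{32}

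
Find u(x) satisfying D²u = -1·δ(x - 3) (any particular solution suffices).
-\frac{|x - 3|}{2}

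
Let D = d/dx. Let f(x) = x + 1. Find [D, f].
1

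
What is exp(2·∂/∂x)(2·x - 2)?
2 x + 2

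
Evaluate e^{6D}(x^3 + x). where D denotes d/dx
x^{3} + 18 x^{2} + 109 x + 222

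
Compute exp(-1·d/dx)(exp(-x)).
e^{1 - x}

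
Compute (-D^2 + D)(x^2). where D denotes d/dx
2 x - 2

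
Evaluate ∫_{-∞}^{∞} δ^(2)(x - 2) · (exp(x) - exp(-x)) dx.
2 \sinh{\left(2 \right)}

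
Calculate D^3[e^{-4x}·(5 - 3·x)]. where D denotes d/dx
16 \left(12 x - 29\right) e^{- 4 x}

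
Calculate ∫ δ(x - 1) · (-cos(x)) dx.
- \cos{\left(1 \right)}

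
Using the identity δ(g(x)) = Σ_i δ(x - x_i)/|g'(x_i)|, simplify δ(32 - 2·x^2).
\frac{\delta(x - 4) + \delta(x + 4)}{16}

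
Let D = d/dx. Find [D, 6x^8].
48 x^{7}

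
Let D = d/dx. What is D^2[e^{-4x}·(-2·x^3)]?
4 x \left(- 8 x^{2} + 12 x - 3\right) e^{- 4 x}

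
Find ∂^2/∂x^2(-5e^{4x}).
- 80 e^{4 x}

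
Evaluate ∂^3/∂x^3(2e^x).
2 e^{x}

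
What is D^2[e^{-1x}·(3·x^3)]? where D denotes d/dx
3 x \left(x^{2} - 6 x + 6\right) e^{- x}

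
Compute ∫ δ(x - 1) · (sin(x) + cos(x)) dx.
\cos{\left(1 \right)} + \sin{\left(1 \right)}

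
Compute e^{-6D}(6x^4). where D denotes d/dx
6 x^{4} - 144 x^{3} + 1296 x^{2} - 5184 x + 7776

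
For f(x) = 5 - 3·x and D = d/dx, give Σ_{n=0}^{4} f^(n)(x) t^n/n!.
- 3 t - 3 x + 5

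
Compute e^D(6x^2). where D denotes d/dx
6 x^{2} + 12 x + 6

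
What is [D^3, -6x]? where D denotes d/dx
-18D^{2}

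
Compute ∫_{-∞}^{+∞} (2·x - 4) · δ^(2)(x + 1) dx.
0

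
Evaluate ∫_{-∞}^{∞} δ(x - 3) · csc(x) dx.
\csc{\left(3 \right)}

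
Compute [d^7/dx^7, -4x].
-28\frac{d^{6}}{dx^{6}}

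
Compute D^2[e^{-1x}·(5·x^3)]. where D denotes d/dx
5 x \left(x^{2} - 6 x + 6\right) e^{- x}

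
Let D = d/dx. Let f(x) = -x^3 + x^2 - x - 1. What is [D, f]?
- 3 x^{2} + 2 x - 1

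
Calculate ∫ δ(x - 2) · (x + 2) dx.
4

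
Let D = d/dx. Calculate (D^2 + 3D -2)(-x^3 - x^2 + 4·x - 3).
2 x^{3} - 7 x^{2} - 20 x + 16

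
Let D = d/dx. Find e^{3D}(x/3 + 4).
\frac{x}{3} + 5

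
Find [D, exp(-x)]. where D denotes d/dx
- e^{- x}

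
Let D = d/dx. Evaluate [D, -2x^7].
- 14 x^{6}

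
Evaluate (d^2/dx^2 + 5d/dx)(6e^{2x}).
84 e^{2 x}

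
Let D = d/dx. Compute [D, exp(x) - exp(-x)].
2 \cosh{\left(x \right)}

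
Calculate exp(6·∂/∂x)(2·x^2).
2 x^{2} + 24 x + 72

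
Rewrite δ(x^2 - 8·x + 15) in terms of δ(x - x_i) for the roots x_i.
\frac{\delta(x - 3) + \delta(x - 5)}{2}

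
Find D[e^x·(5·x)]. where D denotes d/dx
5 \left(x + 1\right) e^{x}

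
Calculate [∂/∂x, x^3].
3 x^{2}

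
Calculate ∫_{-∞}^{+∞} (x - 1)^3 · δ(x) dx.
-1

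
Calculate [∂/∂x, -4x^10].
- 40 x^{9}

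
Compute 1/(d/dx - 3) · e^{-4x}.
- \frac{e^{- 4 x}}{7}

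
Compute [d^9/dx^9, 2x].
18\frac{d^{8}}{dx^{8}}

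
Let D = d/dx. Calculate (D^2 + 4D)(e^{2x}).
12 e^{2 x}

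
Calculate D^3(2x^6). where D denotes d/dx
240 x^{3}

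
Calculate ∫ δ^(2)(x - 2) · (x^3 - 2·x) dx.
12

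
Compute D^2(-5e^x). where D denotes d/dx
- 5 e^{x}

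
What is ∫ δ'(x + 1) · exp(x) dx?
- \frac{1}{e}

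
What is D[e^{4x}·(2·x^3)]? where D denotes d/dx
x^{2} \left(8 x + 6\right) e^{4 x}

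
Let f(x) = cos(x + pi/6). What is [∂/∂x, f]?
- \sin{\left(x + \frac{\pi}{6} \right)}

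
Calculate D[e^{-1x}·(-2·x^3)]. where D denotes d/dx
2 x^{2} \left(x - 3\right) e^{- x}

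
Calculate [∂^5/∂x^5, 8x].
40\frac{d^{4}}{dx^{4}}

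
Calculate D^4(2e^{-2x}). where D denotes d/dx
32 e^{- 2 x}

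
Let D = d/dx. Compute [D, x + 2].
1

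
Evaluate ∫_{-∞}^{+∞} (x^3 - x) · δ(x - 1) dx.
0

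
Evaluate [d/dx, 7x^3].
21 x^{2}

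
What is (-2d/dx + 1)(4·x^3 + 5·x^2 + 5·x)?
4 x^{3} - 19 x^{2} - 15 x - 10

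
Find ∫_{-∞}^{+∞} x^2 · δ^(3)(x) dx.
0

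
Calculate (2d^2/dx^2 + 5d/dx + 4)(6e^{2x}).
132 e^{2 x}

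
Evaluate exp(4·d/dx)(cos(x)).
\cos{\left(x + 4 \right)}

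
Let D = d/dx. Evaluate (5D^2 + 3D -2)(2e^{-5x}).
216 e^{- 5 x}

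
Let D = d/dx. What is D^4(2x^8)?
3360 x^{4}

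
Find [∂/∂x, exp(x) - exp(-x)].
2 \cosh{\left(x \right)}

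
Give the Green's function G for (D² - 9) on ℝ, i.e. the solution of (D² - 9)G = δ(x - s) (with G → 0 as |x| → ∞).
-\frac{e^{-3|x-s|}}{6}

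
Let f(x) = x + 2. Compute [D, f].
1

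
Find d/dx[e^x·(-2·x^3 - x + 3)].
\left(- 2 x^{3} - 6 x^{2} - x + 2\right) e^{x}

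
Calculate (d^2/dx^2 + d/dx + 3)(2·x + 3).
6 x + 11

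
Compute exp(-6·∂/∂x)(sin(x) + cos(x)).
\sqrt{2} \cos{\left(- x + \frac{\pi}{4} + 6 \right)}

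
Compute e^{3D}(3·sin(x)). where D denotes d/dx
3 \sin{\left(x + 3 \right)}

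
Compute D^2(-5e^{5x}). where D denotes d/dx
- 125 e^{5 x}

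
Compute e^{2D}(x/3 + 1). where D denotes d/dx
\frac{x}{3} + \frac{5}{3}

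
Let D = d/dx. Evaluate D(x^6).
6 x^{5}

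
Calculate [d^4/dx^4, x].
4\frac{d^{3}}{dx^{3}}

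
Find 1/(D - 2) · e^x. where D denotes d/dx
- e^{x}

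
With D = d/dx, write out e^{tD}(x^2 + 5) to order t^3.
t^{2} + 2 t x + x^{2} + 5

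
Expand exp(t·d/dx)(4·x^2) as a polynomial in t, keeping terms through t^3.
4 t^{2} + 8 t x + 4 x^{2}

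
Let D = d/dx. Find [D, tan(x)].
\frac{1}{\cos^{2}{\left(x \right)}}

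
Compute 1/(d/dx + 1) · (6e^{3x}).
\frac{3 e^{3 x}}{2}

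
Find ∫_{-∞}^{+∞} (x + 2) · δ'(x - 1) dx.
-1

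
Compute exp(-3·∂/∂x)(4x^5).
4 x^{5} - 60 x^{4} + 360 x^{3} - 1080 x^{2} + 1620 x - 972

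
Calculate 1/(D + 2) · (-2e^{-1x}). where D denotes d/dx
- 2 e^{- x}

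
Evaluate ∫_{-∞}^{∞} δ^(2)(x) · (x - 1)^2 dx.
2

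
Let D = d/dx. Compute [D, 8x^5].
40 x^{4}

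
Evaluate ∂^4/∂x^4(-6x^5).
- 720 x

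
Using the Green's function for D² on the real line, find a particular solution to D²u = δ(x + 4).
\frac{|x + 4|}{2}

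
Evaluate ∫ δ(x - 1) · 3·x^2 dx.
3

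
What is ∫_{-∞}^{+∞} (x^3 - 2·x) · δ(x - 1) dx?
-1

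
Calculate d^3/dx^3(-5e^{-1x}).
5 e^{- x}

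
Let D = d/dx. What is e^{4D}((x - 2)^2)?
x^{2} + 4 x + 4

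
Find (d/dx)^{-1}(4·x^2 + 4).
\frac{4 x^{3}}{3} + 4 x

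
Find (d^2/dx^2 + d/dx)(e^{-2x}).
2 e^{- 2 x}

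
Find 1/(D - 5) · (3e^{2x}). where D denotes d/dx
- e^{2 x}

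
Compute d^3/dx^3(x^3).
6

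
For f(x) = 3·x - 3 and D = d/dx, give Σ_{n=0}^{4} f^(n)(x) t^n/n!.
3 t + 3 x - 3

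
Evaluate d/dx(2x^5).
10 x^{4}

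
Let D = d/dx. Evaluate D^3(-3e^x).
- 3 e^{x}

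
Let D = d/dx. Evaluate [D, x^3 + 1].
3 x^{2}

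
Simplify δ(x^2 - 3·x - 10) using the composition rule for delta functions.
\frac{\delta(x - 5) + \delta(x + 2)}{7}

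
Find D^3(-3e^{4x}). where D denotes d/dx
- 192 e^{4 x}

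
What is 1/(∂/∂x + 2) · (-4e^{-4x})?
2 e^{- 4 x}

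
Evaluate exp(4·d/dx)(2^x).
2^{x + 4}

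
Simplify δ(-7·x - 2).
\frac{\delta(x + 2/7)}{7}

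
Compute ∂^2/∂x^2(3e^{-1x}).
3 e^{- x}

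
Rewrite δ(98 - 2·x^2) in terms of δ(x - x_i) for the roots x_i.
\frac{\delta(x - 7) + \delta(x + 7)}{28}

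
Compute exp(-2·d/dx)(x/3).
\frac{x}{3} - \frac{2}{3}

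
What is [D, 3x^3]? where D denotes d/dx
9 x^{2}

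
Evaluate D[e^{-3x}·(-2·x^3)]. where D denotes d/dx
6 x^{2} \left(x - 1\right) e^{- 3 x}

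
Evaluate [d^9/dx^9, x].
9\frac{d^{8}}{dx^{8}}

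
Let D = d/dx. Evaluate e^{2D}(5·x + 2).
5 x + 12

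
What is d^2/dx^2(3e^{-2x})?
12 e^{- 2 x}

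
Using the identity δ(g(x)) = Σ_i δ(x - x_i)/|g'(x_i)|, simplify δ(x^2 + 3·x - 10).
\frac{\delta(x + 5) + \delta(x - 2)}{7}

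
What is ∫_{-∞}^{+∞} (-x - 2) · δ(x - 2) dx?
-4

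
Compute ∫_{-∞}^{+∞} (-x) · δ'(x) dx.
1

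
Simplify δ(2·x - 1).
\frac{\delta(x - 1/2)}{2}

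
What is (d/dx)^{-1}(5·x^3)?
\frac{5 x^{4}}{4}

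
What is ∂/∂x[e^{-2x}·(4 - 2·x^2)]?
4 \left(x^{2} - x - 2\right) e^{- 2 x}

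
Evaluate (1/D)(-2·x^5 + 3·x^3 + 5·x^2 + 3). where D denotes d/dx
- \frac{x^{6}}{3} + \frac{3 x^{4}}{4} + \frac{5 x^{3}}{3} + 3 x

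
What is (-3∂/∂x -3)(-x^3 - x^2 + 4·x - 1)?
3 x^{3} + 12 x^{2} - 6 x - 9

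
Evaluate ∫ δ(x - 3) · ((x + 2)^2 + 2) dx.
27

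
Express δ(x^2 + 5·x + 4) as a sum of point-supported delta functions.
\frac{\delta(x + 1) + \delta(x + 4)}{3}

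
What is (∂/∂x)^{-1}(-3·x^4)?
- \frac{3 x^{5}}{5}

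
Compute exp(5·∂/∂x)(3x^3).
3 x^{3} + 45 x^{2} + 225 x + 375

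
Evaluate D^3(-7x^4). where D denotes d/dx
- 168 x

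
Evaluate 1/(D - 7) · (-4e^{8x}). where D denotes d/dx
- 4 e^{8 x}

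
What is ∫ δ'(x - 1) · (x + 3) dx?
-1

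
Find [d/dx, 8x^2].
16 x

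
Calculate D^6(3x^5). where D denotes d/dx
0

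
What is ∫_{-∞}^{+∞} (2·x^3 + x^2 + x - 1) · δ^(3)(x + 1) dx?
-12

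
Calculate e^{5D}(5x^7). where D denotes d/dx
5 x^{7} + 175 x^{6} + 2625 x^{5} + 21875 x^{4} + 109375 x^{3} + 328125 x^{2} + 546875 x + 390625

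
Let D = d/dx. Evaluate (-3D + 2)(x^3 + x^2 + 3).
2 x^{3} - 7 x^{2} - 6 x + 6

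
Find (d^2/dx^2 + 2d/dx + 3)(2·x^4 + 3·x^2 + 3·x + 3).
6 x^{4} + 16 x^{3} + 33 x^{2} + 21 x + 21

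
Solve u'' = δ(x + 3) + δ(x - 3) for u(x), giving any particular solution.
\frac{|x + 3|}{2} + \frac{|x - 3|}{2}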